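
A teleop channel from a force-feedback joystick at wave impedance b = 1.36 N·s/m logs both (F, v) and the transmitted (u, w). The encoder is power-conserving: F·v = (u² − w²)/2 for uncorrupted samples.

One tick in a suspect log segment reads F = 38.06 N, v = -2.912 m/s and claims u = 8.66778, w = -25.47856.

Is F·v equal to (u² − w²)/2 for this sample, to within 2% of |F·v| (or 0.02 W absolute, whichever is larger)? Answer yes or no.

no

F·v = 38.06×(-2.912) = -110.83072 W.
(u² − w²)/2 = (75.13041 − 649.15702)/2 = -287.01330 W.
|Δ| = 176.18258;  2% of max(1, |F·v|) = 2.21661.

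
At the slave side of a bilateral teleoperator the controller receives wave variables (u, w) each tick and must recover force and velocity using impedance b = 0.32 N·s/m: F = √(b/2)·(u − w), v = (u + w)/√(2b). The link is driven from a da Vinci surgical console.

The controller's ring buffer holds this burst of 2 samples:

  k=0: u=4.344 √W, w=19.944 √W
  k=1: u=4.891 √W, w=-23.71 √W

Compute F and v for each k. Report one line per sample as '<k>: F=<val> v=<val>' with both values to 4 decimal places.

0: F=-6.2400 v=30.3600
1: F=11.4404 v=-23.5238

k=0: u−w=-15.6000, u+w=24.2880; √(b/2)=0.4000, √(2b)=0.8000; F=0.4000×(-15.6)=-6.2400, v=24.2880/0.8000=30.3600
k=1: u−w=28.6010, u+w=-18.8190; √(b/2)=0.4000, √(2b)=0.8000; F=0.4000×28.601=11.4404, v=-18.8190/0.8000=-23.5238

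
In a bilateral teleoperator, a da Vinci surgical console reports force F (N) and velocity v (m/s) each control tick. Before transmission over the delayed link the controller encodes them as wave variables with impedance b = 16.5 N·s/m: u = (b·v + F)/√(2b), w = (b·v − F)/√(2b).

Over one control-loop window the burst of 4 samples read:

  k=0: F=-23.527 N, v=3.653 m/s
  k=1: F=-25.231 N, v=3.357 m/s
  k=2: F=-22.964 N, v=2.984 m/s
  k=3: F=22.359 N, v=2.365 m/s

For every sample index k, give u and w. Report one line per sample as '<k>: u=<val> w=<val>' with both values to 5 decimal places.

k=0: b·v=16.5×3.653=60.27450; √(2b)=5.74456; u=(60.27450+(-23.527))/5.74456=6.39692, w=(60.27450−(-23.527))/5.74456=14.58797
k=1: b·v=16.5×3.357=55.39050; √(2b)=5.74456; u=(55.39050+(-25.231))/5.74456=5.25010, w=(55.39050−(-25.231))/5.74456=14.03440
k=2: b·v=16.5×2.984=49.23600; √(2b)=5.74456; u=(49.23600+(-22.964))/5.74456=4.57337, w=(49.23600−(-22.964))/5.74456=12.56841
k=3: b·v=16.5×2.365=39.02250; √(2b)=5.74456; u=(39.02250+22.359)/5.74456=10.68515, w=(39.02250−22.359)/5.74456=2.90074

0: u=6.39692 w=14.58797
1: u=5.25010 w=14.03440
2: u=4.57337 w=12.56841
3: u=10.68515 w=2.90074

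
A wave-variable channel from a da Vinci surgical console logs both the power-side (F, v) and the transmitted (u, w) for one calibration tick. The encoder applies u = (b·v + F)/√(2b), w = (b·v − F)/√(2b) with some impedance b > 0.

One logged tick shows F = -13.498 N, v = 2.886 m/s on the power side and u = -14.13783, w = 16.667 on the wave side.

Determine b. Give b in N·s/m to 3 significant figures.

u + w = 2.5292;  u + w = √(2b)·v, so √(2b) = 2.5292/2.886 = 0.8764.
b = (√(2b))²/2 = 0.7680/2 = 0.3840.
(Check via u − w = 2F/√(2b): u − w = -30.8048, 2F/√(2b) = -30.8048.)

b = 0.384 N·s/m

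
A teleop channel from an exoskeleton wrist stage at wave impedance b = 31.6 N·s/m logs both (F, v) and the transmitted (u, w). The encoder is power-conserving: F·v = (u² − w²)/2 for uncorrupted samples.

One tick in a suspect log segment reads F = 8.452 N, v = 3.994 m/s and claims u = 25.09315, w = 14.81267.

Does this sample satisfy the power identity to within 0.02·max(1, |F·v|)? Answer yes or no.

F·v = 8.452×3.994 = 33.7573 W.
(u² − w²)/2 = (629.6662 − 219.4152)/2 = 205.1255 W.
|Δ| = 171.3682;  2% of max(1, |F·v|) = 0.6751.

no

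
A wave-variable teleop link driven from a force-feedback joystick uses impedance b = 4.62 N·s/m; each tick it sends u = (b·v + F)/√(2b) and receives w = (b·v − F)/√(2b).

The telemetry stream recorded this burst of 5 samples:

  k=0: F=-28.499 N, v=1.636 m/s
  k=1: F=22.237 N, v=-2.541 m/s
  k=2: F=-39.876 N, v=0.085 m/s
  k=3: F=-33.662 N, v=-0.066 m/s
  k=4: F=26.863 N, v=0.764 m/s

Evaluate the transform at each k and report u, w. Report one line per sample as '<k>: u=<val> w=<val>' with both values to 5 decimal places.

k=0: b·v=4.62×1.636=7.55832; √(2b)=3.03974; u=(7.55832+(-28.499))/3.03974=-6.88898, w=(7.55832−(-28.499))/3.03974=11.86199
k=1: b·v=4.62×(-2.541)=-11.73942; √(2b)=3.03974; u=(-11.73942+22.237)/3.03974=3.45345, w=(-11.73942−22.237)/3.03974=-11.17742
k=2: b·v=4.62×0.085=0.39270; √(2b)=3.03974; u=(0.39270+(-39.876))/3.03974=-12.98905, w=(0.39270−(-39.876))/3.03974=13.24743
k=3: b·v=4.62×(-0.066)=-0.30492; √(2b)=3.03974; u=(-0.30492+(-33.662))/3.03974=-11.17430, w=(-0.30492−(-33.662))/3.03974=10.97367
k=4: b·v=4.62×0.764=3.52968; √(2b)=3.03974; u=(3.52968+26.863)/3.03974=9.99846, w=(3.52968−26.863)/3.03974=-7.67610

0: u=-6.88898 w=11.86199
1: u=3.45345 w=-11.17742
2: u=-12.98905 w=13.24743
3: u=-11.17430 w=10.97367
4: u=9.99846 w=-7.67610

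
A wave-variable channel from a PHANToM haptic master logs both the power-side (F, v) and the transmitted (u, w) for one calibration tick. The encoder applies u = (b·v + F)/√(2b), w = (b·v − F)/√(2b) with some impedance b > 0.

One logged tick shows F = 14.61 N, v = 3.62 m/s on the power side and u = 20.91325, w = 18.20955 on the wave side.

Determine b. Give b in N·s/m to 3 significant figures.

u + w = 39.12280;  u + w = √(2b)·v, so √(2b) = 39.12280/3.62 = 10.80740.
b = (√(2b))²/2 = 116.79997/2 = 58.39998.
(Check via u − w = 2F/√(2b): u − w = 2.70370, 2F/√(2b) = 2.70370.)

b = 58.4 N·s/m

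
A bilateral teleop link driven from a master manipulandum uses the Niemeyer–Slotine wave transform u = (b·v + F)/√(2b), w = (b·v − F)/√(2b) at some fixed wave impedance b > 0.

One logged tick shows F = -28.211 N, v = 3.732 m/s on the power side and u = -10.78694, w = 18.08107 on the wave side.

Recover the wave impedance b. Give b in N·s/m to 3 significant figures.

u + w = 7.29413;  u + w = √(2b)·v, so √(2b) = 7.29413/3.732 = 1.95448.
b = (√(2b))²/2 = 3.82000/2 = 1.91000.
(Check via u − w = 2F/√(2b): u − w = -28.86801, 2F/√(2b) = -28.86799.)

b = 1.91 N·s/m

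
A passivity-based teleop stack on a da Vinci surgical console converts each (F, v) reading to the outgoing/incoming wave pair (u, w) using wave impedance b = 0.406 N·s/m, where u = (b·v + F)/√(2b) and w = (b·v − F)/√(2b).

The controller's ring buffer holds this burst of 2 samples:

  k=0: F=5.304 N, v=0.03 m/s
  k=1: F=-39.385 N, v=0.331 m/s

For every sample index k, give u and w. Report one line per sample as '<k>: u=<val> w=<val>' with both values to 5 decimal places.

0: u=5.89959 w=-5.87255
1: u=-43.55805 w=43.85632

k=0: b·v=0.406×0.03=0.01218; √(2b)=0.90111; u=(0.01218+5.304)/0.90111=5.89959, w=(0.01218−5.304)/0.90111=-5.87255
k=1: b·v=0.406×0.331=0.13439; √(2b)=0.90111; u=(0.13439+(-39.385))/0.90111=-43.55805, w=(0.13439−(-39.385))/0.90111=43.85632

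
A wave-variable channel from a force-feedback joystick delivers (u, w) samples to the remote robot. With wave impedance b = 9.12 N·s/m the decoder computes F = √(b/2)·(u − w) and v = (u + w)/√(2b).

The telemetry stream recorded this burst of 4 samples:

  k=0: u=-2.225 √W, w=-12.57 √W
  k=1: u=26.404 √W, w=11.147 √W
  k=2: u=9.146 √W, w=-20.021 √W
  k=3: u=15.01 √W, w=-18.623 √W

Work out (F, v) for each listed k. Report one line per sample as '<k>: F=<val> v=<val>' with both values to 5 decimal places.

k=0: u−w=10.34500, u+w=-14.79500; √(b/2)=2.13542, √(2b)=4.27083; F=2.13542×10.345=22.09087, v=-14.79500/4.27083=-3.46420
k=1: u−w=15.25700, u+w=37.55100; √(b/2)=2.13542, √(2b)=4.27083; F=2.13542×15.257=32.58004, v=37.55100/4.27083=8.79243
k=2: u−w=29.16700, u+w=-10.87500; √(b/2)=2.13542, √(2b)=4.27083; F=2.13542×29.167=62.28367, v=-10.87500/4.27083=-2.54634
k=3: u−w=33.63300, u+w=-3.61300; √(b/2)=2.13542, √(2b)=4.27083; F=2.13542×33.633=71.82043, v=-3.61300/4.27083=-0.84597

0: F=22.09087 v=-3.46420
1: F=32.58004 v=8.79243
2: F=62.28367 v=-2.54634
3: F=71.82043 v=-0.84597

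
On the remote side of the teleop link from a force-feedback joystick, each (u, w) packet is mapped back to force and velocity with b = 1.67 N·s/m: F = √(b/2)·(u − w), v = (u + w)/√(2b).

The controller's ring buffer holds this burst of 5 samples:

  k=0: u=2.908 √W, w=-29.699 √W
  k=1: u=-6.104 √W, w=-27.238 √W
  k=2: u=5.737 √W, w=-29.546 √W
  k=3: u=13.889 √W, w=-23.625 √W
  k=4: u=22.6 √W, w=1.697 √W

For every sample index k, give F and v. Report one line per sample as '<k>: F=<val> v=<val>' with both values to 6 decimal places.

k=0: u−w=32.607000, u+w=-26.791000; √(b/2)=0.913783, √(2b)=1.827567; F=0.913783×32.607=29.795734, v=-26.791000/1.827567=-14.659383
k=1: u−w=21.134000, u+w=-33.342000; √(b/2)=0.913783, √(2b)=1.827567; F=0.913783×21.134=19.311897, v=-33.342000/1.827567=-18.243931
k=2: u−w=35.283000, u+w=-23.809000; √(b/2)=0.913783, √(2b)=1.827567; F=0.913783×35.283=32.241018, v=-23.809000/1.827567=-13.027705
k=3: u−w=37.514000, u+w=-9.736000; √(b/2)=0.913783, √(2b)=1.827567; F=0.913783×37.514=34.279668, v=-9.736000/1.827567=-5.327302
k=4: u−w=20.903000, u+w=24.297000; √(b/2)=0.913783, √(2b)=1.827567; F=0.913783×20.903=19.100813, v=24.297000/1.827567=13.294727

0: F=29.795734 v=-14.659383
1: F=19.311897 v=-18.243931
2: F=32.241018 v=-13.027705
3: F=34.279668 v=-5.327302
4: F=19.100813 v=13.294727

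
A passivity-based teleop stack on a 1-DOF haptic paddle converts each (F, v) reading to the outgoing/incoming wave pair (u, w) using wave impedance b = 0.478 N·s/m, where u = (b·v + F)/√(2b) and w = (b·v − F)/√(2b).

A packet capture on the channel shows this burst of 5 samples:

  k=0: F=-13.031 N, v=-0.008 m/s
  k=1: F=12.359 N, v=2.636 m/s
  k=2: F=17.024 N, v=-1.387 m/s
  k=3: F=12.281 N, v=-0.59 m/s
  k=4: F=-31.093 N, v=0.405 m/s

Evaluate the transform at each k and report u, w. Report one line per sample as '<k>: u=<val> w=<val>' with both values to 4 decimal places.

0: u=-13.3314 w=13.3236
1: u=13.9289 w=-11.3515
2: u=16.7333 w=-18.0894
3: u=12.2720 w=-12.8489
4: u=-31.6025 w=31.9985

k=0: b·v=0.478×(-0.008)=-0.0038; √(2b)=0.9778; u=(-0.0038+(-13.031))/0.9778=-13.3314, w=(-0.0038−(-13.031))/0.9778=13.3236
k=1: b·v=0.478×2.636=1.2600; √(2b)=0.9778; u=(1.2600+12.359)/0.9778=13.9289, w=(1.2600−12.359)/0.9778=-11.3515
k=2: b·v=0.478×(-1.387)=-0.6630; √(2b)=0.9778; u=(-0.6630+17.024)/0.9778=16.7333, w=(-0.6630−17.024)/0.9778=-18.0894
k=3: b·v=0.478×(-0.59)=-0.2820; √(2b)=0.9778; u=(-0.2820+12.281)/0.9778=12.2720, w=(-0.2820−12.281)/0.9778=-12.8489
k=4: b·v=0.478×0.405=0.1936; √(2b)=0.9778; u=(0.1936+(-31.093))/0.9778=-31.6025, w=(0.1936−(-31.093))/0.9778=31.9985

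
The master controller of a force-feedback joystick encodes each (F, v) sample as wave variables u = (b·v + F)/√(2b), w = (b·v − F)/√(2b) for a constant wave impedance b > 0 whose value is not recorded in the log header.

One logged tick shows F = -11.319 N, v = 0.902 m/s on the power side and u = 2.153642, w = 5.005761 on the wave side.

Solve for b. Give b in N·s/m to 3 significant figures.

b = 31.5 N·s/m

u + w = 7.159403;  u + w = √(2b)·v, so √(2b) = 7.159403/0.902 = 7.937254.
b = (√(2b))²/2 = 62.999999/2 = 31.500000.
(Check via u − w = 2F/√(2b): u − w = -2.852119, 2F/√(2b) = -2.852120.)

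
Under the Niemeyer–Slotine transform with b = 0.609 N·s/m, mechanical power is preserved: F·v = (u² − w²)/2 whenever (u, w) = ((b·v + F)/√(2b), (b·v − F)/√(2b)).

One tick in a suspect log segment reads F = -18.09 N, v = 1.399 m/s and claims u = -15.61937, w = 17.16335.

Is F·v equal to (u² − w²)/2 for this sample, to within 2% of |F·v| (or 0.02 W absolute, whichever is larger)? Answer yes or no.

yes

F·v = (-18.09)×1.399 = -25.30791 W.
(u² − w²)/2 = (243.96472 − 294.58058)/2 = -25.30793 W.
|Δ| = 0.00002;  2% of max(1, |F·v|) = 0.50616.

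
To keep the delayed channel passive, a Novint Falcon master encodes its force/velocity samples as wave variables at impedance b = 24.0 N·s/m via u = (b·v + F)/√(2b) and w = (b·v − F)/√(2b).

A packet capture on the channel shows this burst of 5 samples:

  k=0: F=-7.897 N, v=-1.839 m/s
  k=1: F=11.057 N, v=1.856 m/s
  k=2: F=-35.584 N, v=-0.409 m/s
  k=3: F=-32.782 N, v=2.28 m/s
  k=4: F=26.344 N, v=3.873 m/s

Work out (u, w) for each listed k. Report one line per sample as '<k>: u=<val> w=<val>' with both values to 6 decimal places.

0: u=-7.510317 w=-5.230649
1: u=8.025313 w=4.833432
2: u=-6.552926 w=3.719290
3: u=3.166478 w=12.629826
4: u=17.218894 w=9.614037

k=0: b·v=24.0×(-1.839)=-44.136000; √(2b)=6.928203; u=(-44.136000+(-7.897))/6.928203=-7.510317, w=(-44.136000−(-7.897))/6.928203=-5.230649
k=1: b·v=24.0×1.856=44.544000; √(2b)=6.928203; u=(44.544000+11.057)/6.928203=8.025313, w=(44.544000−11.057)/6.928203=4.833432
k=2: b·v=24.0×(-0.409)=-9.816000; √(2b)=6.928203; u=(-9.816000+(-35.584))/6.928203=-6.552926, w=(-9.816000−(-35.584))/6.928203=3.719290
k=3: b·v=24.0×2.28=54.720000; √(2b)=6.928203; u=(54.720000+(-32.782))/6.928203=3.166478, w=(54.720000−(-32.782))/6.928203=12.629826
k=4: b·v=24.0×3.873=92.952000; √(2b)=6.928203; u=(92.952000+26.344)/6.928203=17.218894, w=(92.952000−26.344)/6.928203=9.614037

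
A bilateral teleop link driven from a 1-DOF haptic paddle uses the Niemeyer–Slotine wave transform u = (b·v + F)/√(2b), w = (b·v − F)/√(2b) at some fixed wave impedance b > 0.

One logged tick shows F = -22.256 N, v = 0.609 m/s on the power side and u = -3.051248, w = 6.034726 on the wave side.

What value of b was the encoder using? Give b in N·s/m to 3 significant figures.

b = 12 N·s/m

u + w = 2.983478;  u + w = √(2b)·v, so √(2b) = 2.983478/0.609 = 4.898979.
b = (√(2b))²/2 = 23.999992/2 = 11.999996.
(Check via u − w = 2F/√(2b): u − w = -9.085974, 2F/√(2b) = -9.085975.)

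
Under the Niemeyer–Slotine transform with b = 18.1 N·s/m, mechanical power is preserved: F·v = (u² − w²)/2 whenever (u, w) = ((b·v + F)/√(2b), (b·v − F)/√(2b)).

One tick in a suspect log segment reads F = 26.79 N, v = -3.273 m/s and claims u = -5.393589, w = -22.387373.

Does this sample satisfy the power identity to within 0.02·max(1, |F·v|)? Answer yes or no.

no

F·v = 26.79×(-3.273) = -87.683670 W.
(u² − w²)/2 = (29.090802 − 501.194470)/2 = -236.051834 W.
|Δ| = 148.368164;  2% of max(1, |F·v|) = 1.753673.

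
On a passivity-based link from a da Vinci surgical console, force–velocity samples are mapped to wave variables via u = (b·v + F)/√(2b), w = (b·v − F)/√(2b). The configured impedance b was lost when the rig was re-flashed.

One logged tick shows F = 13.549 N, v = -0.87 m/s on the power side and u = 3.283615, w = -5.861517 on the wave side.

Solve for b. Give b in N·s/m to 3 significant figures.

u + w = -2.577902;  u + w = √(2b)·v, so √(2b) = -2.577902/(-0.87) = 2.963106.
b = (√(2b))²/2 = 8.779996/2 = 4.389998.
(Check via u − w = 2F/√(2b): u − w = 9.145132, 2F/√(2b) = 9.145134.)

b = 4.39 N·s/m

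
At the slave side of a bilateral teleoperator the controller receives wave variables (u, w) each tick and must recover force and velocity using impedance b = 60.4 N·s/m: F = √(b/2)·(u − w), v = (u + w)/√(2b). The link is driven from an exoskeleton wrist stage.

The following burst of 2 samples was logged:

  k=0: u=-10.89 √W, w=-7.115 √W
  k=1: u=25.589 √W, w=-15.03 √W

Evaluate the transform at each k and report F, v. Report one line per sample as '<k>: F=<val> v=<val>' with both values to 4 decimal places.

0: F=-20.7453 v=-1.6382
1: F=223.2198 v=0.9607

k=0: u−w=-3.7750, u+w=-18.0050; √(b/2)=5.4955, √(2b)=10.9909; F=5.4955×(-3.775)=-20.7453, v=-18.0050/10.9909=-1.6382
k=1: u−w=40.6190, u+w=10.5590; √(b/2)=5.4955, √(2b)=10.9909; F=5.4955×40.619=223.2198, v=10.5590/10.9909=0.9607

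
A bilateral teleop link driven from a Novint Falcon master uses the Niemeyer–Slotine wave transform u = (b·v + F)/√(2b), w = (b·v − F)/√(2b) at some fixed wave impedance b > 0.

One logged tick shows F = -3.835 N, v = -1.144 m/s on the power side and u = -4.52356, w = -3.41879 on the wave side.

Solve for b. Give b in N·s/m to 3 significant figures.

u + w = -7.9423;  u + w = √(2b)·v, so √(2b) = -7.9423/(-1.144) = 6.9426.
b = (√(2b))²/2 = 48.1999/2 = 24.0999.
(Check via u − w = 2F/√(2b): u − w = -1.1048, 2F/√(2b) = -1.1048.)

b = 24.1 N·s/m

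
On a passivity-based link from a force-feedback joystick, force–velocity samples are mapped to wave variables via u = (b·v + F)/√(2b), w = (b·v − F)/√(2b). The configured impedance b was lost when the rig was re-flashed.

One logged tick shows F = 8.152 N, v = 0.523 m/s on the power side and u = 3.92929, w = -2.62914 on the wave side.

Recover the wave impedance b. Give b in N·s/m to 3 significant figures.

b = 3.09 N·s/m

u + w = 1.3001;  u + w = √(2b)·v, so √(2b) = 1.3001/0.523 = 2.4859.
b = (√(2b))²/2 = 6.1799/2 = 3.0900.
(Check via u − w = 2F/√(2b): u − w = 6.5584, 2F/√(2b) = 6.5585.)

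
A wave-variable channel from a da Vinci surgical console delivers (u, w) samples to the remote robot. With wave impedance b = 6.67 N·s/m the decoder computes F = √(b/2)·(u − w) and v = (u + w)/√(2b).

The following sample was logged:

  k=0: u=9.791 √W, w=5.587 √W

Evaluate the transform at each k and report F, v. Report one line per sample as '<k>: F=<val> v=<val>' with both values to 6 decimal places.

k=0: u−w=4.204000, u+w=15.378000; √(b/2)=1.826198, √(2b)=3.652396; F=1.826198×4.204=7.677337, v=15.378000/3.652396=4.210386

0: F=7.677337 v=4.210386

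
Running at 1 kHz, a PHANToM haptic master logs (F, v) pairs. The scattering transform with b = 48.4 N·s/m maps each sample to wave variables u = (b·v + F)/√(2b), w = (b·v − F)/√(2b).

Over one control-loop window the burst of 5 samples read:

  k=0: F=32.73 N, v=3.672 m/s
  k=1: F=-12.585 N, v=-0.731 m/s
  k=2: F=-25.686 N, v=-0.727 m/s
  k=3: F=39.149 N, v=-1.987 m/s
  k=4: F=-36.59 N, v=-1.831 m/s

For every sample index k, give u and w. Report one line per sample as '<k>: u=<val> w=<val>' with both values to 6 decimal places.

k=0: b·v=48.4×3.672=177.724800; √(2b)=9.838699; u=(177.724800+32.73)/9.838699=21.390511, w=(177.724800−32.73)/9.838699=14.737192
k=1: b·v=48.4×(-0.731)=-35.380400; √(2b)=9.838699; u=(-35.380400+(-12.585))/9.838699=-4.875177, w=(-35.380400−(-12.585))/9.838699=-2.316912
k=2: b·v=48.4×(-0.727)=-35.186800; √(2b)=9.838699; u=(-35.186800+(-25.686))/9.838699=-6.187078, w=(-35.186800−(-25.686))/9.838699=-0.965656
k=3: b·v=48.4×(-1.987)=-96.170800; √(2b)=9.838699; u=(-96.170800+39.149)/9.838699=-5.795665, w=(-96.170800−39.149)/9.838699=-13.753831
k=4: b·v=48.4×(-1.831)=-88.620400; √(2b)=9.838699; u=(-88.620400+(-36.59))/9.838699=-12.726317, w=(-88.620400−(-36.59))/9.838699=-5.288341

0: u=21.390511 w=14.737192
1: u=-4.875177 w=-2.316912
2: u=-6.187078 w=-0.965656
3: u=-5.795665 w=-13.753831
4: u=-12.726317 w=-5.288341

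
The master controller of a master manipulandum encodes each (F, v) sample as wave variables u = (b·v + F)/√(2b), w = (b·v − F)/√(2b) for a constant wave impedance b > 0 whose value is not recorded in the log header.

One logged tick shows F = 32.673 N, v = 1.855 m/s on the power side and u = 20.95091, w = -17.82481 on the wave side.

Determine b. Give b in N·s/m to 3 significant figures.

b = 1.42 N·s/m

u + w = 3.12610;  u + w = √(2b)·v, so √(2b) = 3.12610/1.855 = 1.68523.
b = (√(2b))²/2 = 2.84000/2 = 1.42000.
(Check via u − w = 2F/√(2b): u − w = 38.77572, 2F/√(2b) = 38.77574.)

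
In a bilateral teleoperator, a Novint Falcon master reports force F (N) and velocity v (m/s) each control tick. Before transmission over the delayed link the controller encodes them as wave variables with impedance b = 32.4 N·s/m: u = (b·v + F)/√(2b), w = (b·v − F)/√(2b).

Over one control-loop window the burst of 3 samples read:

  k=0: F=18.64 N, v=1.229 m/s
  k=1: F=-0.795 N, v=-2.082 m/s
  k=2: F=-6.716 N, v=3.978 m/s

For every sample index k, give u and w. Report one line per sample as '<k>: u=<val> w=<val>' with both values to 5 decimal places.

k=0: b·v=32.4×1.229=39.81960; √(2b)=8.04984; u=(39.81960+18.64)/8.04984=7.26220, w=(39.81960−18.64)/8.04984=2.63106
k=1: b·v=32.4×(-2.082)=-67.45680; √(2b)=8.04984; u=(-67.45680+(-0.795))/8.04984=-8.47865, w=(-67.45680−(-0.795))/8.04984=-8.28113
k=2: b·v=32.4×3.978=128.88720; √(2b)=8.04984; u=(128.88720+(-6.716))/8.04984=15.17684, w=(128.88720−(-6.716))/8.04984=16.84544

0: u=7.26220 w=2.63106
1: u=-8.47865 w=-8.28113
2: u=15.17684 w=16.84544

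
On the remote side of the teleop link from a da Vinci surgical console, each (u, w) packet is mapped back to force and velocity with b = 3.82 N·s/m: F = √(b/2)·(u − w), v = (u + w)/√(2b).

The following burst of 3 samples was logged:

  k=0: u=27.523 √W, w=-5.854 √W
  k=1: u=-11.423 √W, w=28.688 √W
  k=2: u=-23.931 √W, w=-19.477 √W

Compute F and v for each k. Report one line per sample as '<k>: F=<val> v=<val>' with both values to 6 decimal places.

0: F=46.127932 v=7.839569
1: F=-55.434505 v=6.246258
2: F=-6.155550 v=-15.704463

k=0: u−w=33.377000, u+w=21.669000; √(b/2)=1.382027, √(2b)=2.764055; F=1.382027×33.377=46.127932, v=21.669000/2.764055=7.839569
k=1: u−w=-40.111000, u+w=17.265000; √(b/2)=1.382027, √(2b)=2.764055; F=1.382027×(-40.111)=-55.434505, v=17.265000/2.764055=6.246258
k=2: u−w=-4.454000, u+w=-43.408000; √(b/2)=1.382027, √(2b)=2.764055; F=1.382027×(-4.454)=-6.155550, v=-43.408000/2.764055=-15.704463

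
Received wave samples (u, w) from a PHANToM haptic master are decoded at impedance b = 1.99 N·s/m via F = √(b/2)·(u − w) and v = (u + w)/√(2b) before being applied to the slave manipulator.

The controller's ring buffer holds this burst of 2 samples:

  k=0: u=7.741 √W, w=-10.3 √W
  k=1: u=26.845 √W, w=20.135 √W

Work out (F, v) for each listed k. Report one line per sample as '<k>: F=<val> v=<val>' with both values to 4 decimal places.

0: F=17.9958 v=-1.2827
1: F=6.6932 v=23.5489

k=0: u−w=18.0410, u+w=-2.5590; √(b/2)=0.9975, √(2b)=1.9950; F=0.9975×18.041=17.9958, v=-2.5590/1.9950=-1.2827
k=1: u−w=6.7100, u+w=46.9800; √(b/2)=0.9975, √(2b)=1.9950; F=0.9975×6.71=6.6932, v=46.9800/1.9950=23.5489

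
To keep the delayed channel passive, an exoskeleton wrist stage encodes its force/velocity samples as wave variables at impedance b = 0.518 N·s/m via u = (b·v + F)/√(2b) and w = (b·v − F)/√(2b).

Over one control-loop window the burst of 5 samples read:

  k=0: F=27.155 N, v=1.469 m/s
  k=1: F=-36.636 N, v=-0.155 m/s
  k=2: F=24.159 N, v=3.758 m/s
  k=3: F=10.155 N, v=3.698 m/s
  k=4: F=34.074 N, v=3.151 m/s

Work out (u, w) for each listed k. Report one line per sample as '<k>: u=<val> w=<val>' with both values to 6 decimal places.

0: u=27.426628 w=-25.931419
1: u=-36.072722 w=35.914957
2: u=25.648061 w=-21.823015
3: u=11.858990 w=-8.095014
4: u=35.080355 w=-31.873138

k=0: b·v=0.518×1.469=0.760942; √(2b)=1.017841; u=(0.760942+27.155)/1.017841=27.426628, w=(0.760942−27.155)/1.017841=-25.931419
k=1: b·v=0.518×(-0.155)=-0.080290; √(2b)=1.017841; u=(-0.080290+(-36.636))/1.017841=-36.072722, w=(-0.080290−(-36.636))/1.017841=35.914957
k=2: b·v=0.518×3.758=1.946644; √(2b)=1.017841; u=(1.946644+24.159)/1.017841=25.648061, w=(1.946644−24.159)/1.017841=-21.823015
k=3: b·v=0.518×3.698=1.915564; √(2b)=1.017841; u=(1.915564+10.155)/1.017841=11.858990, w=(1.915564−10.155)/1.017841=-8.095014
k=4: b·v=0.518×3.151=1.632218; √(2b)=1.017841; u=(1.632218+34.074)/1.017841=35.080355, w=(1.632218−34.074)/1.017841=-31.873138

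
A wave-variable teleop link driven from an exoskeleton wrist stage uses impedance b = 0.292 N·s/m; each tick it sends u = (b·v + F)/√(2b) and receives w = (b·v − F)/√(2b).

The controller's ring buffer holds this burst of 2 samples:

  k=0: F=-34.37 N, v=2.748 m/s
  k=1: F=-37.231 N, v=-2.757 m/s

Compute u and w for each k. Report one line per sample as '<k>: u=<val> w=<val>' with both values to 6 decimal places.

0: u=-43.925191 w=46.025210
1: u=-49.772438 w=47.665542

k=0: b·v=0.292×2.748=0.802416; √(2b)=0.764199; u=(0.802416+(-34.37))/0.764199=-43.925191, w=(0.802416−(-34.37))/0.764199=46.025210
k=1: b·v=0.292×(-2.757)=-0.805044; √(2b)=0.764199; u=(-0.805044+(-37.231))/0.764199=-49.772438, w=(-0.805044−(-37.231))/0.764199=47.665542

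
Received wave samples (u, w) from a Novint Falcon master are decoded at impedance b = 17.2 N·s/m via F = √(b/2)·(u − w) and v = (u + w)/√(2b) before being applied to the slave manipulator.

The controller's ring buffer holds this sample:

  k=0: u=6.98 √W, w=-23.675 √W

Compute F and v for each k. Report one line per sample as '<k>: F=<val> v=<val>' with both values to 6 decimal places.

0: F=89.898107 v=-2.846474

k=0: u−w=30.655000, u+w=-16.695000; √(b/2)=2.932576, √(2b)=5.865151; F=2.932576×30.655=89.898107, v=-16.695000/5.865151=-2.846474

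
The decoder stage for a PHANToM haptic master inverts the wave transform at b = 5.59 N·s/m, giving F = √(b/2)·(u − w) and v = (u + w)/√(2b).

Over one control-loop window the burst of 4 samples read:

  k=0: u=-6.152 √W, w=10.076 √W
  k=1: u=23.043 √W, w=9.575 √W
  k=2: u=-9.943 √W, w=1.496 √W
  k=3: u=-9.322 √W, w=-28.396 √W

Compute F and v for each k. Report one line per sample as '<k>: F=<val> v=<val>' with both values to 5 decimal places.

0: F=-27.13038 v=1.17357
1: F=22.51614 v=9.75521
2: F=-19.12401 v=-2.52628
3: F=31.88840 v=-11.28048

k=0: u−w=-16.22800, u+w=3.92400; √(b/2)=1.67183, √(2b)=3.34365; F=1.67183×(-16.228)=-27.13038, v=3.92400/3.34365=1.17357
k=1: u−w=13.46800, u+w=32.61800; √(b/2)=1.67183, √(2b)=3.34365; F=1.67183×13.468=22.51614, v=32.61800/3.34365=9.75521
k=2: u−w=-11.43900, u+w=-8.44700; √(b/2)=1.67183, √(2b)=3.34365; F=1.67183×(-11.439)=-19.12401, v=-8.44700/3.34365=-2.52628
k=3: u−w=19.07400, u+w=-37.71800; √(b/2)=1.67183, √(2b)=3.34365; F=1.67183×19.074=31.88840, v=-37.71800/3.34365=-11.28048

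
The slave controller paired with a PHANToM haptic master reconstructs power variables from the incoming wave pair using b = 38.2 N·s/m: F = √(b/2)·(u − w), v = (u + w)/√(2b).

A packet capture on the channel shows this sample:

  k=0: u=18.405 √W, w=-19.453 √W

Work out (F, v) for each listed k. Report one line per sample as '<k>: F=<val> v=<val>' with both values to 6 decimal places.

0: F=165.452887 v=-0.119899

k=0: u−w=37.858000, u+w=-1.048000; √(b/2)=4.370355, √(2b)=8.740709; F=4.370355×37.858=165.452887, v=-1.048000/8.740709=-0.119899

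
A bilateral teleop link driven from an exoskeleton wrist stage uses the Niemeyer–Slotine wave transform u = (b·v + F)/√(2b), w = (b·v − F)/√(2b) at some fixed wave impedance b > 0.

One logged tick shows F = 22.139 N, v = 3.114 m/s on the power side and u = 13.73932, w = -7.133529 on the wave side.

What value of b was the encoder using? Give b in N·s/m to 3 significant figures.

b = 2.25 N·s/m

u + w = 6.605791;  u + w = √(2b)·v, so √(2b) = 6.605791/3.114 = 2.121320.
b = (√(2b))²/2 = 4.499999/2 = 2.250000.
(Check via u − w = 2F/√(2b): u − w = 20.872849, 2F/√(2b) = 20.872851.)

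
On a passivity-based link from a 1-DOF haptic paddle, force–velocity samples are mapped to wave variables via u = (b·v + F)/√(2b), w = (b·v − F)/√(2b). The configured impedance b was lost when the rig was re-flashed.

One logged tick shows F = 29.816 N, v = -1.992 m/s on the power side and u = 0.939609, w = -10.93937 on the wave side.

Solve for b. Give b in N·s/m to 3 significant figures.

u + w = -9.999761;  u + w = √(2b)·v, so √(2b) = -9.999761/(-1.992) = 5.019960.
b = (√(2b))²/2 = 25.200002/2 = 12.600001.
(Check via u − w = 2F/√(2b): u − w = 11.878979, 2F/√(2b) = 11.878978.)

b = 12.6 N·s/m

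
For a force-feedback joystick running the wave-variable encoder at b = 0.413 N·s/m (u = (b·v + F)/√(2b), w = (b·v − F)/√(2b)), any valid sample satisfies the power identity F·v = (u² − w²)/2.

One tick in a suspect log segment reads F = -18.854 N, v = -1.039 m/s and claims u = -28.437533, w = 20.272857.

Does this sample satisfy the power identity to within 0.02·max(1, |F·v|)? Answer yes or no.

no

F·v = (-18.854)×(-1.039) = 19.589306 W.
(u² − w²)/2 = (808.693283 − 410.988731)/2 = 198.852276 W.
|Δ| = 179.262970;  2% of max(1, |F·v|) = 0.391786.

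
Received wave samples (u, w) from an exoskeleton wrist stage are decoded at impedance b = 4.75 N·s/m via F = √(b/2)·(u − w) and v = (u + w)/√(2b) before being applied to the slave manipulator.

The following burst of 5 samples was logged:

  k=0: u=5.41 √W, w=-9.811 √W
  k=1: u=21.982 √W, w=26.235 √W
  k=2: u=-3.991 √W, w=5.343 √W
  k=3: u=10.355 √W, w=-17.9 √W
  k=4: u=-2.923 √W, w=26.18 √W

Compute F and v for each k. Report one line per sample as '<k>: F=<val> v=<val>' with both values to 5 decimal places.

k=0: u−w=15.22100, u+w=-4.40100; √(b/2)=1.54110, √(2b)=3.08221; F=1.54110×15.221=23.45714, v=-4.40100/3.08221=-1.42787
k=1: u−w=-4.25300, u+w=48.21700; √(b/2)=1.54110, √(2b)=3.08221; F=1.54110×(-4.253)=-6.55431, v=48.21700/3.08221=15.64366
k=2: u−w=-9.33400, u+w=1.35200; √(b/2)=1.54110, √(2b)=3.08221; F=1.54110×(-9.334)=-14.38466, v=1.35200/3.08221=0.43865
k=3: u−w=28.25500, u+w=-7.54500; √(b/2)=1.54110, √(2b)=3.08221; F=1.54110×28.255=43.54388, v=-7.54500/3.08221=-2.44792
k=4: u−w=-29.10300, u+w=23.25700; √(b/2)=1.54110, √(2b)=3.08221; F=1.54110×(-29.103)=-44.85074, v=23.25700/3.08221=7.54557

0: F=23.45714 v=-1.42787
1: F=-6.55431 v=15.64366
2: F=-14.38466 v=0.43865
3: F=43.54388 v=-2.44792
4: F=-44.85074 v=7.54557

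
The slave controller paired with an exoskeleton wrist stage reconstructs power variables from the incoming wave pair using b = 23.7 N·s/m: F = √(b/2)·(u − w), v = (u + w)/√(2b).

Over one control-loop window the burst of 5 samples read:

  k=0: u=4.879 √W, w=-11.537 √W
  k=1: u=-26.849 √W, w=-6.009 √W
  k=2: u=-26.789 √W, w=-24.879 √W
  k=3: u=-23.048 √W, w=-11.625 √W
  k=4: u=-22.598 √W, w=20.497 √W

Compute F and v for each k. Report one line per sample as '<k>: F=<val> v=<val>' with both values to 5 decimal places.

0: F=56.51016 v=-0.96706
1: F=-71.73926 v=-4.77257
2: F=-6.57495 v=-7.50469
3: F=-39.32234 v=-5.03619
4: F=-148.34949 v=-0.30517

k=0: u−w=16.41600, u+w=-6.65800; √(b/2)=3.44238, √(2b)=6.88477; F=3.44238×16.416=56.51016, v=-6.65800/6.88477=-0.96706
k=1: u−w=-20.84000, u+w=-32.85800; √(b/2)=3.44238, √(2b)=6.88477; F=3.44238×(-20.84)=-71.73926, v=-32.85800/6.88477=-4.77257
k=2: u−w=-1.91000, u+w=-51.66800; √(b/2)=3.44238, √(2b)=6.88477; F=3.44238×(-1.91)=-6.57495, v=-51.66800/6.88477=-7.50469
k=3: u−w=-11.42300, u+w=-34.67300; √(b/2)=3.44238, √(2b)=6.88477; F=3.44238×(-11.423)=-39.32234, v=-34.67300/6.88477=-5.03619
k=4: u−w=-43.09500, u+w=-2.10100; √(b/2)=3.44238, √(2b)=6.88477; F=3.44238×(-43.095)=-148.34949, v=-2.10100/6.88477=-0.30517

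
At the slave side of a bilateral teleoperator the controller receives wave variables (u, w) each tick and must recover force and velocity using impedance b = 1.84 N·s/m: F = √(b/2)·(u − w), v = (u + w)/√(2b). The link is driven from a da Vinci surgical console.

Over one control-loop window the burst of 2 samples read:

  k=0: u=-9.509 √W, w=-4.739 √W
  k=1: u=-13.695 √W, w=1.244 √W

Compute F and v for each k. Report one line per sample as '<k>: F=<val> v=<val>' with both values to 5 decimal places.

0: F=-4.57522 v=-7.42728
1: F=-14.32899 v=-6.49053

k=0: u−w=-4.77000, u+w=-14.24800; √(b/2)=0.95917, √(2b)=1.91833; F=0.95917×(-4.77)=-4.57522, v=-14.24800/1.91833=-7.42728
k=1: u−w=-14.93900, u+w=-12.45100; √(b/2)=0.95917, √(2b)=1.91833; F=0.95917×(-14.939)=-14.32899, v=-12.45100/1.91833=-6.49053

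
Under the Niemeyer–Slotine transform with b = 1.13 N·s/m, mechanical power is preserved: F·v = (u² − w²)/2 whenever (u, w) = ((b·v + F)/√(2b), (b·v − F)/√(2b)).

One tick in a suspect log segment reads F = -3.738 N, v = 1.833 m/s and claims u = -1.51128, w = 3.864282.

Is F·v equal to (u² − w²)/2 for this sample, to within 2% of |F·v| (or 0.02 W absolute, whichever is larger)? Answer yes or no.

no

F·v = (-3.738)×1.833 = -6.851754 W.
(u² − w²)/2 = (2.283967 − 14.932675)/2 = -6.324354 W.
|Δ| = 0.527400;  2% of max(1, |F·v|) = 0.137035.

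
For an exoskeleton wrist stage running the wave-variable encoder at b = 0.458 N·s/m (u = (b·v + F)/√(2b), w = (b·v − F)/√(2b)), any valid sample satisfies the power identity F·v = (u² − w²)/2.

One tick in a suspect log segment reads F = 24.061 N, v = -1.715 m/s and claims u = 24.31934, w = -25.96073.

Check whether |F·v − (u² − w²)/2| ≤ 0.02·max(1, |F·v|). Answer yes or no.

F·v = 24.061×(-1.715) = -41.2646 W.
(u² − w²)/2 = (591.4303 − 673.9595)/2 = -41.2646 W.
|Δ| = 0.0000;  2% of max(1, |F·v|) = 0.8253.

yes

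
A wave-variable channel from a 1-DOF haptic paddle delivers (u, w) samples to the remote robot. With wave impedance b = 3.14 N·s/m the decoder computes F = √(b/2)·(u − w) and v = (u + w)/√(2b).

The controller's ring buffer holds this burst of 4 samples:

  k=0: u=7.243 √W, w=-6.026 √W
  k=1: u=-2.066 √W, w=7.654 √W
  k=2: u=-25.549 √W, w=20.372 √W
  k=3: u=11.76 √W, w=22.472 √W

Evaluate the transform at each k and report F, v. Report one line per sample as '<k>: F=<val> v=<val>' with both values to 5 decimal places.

0: F=16.62601 v=0.48564
1: F=-12.17913 v=2.22985
2: F=-57.53885 v=-2.06585
3: F=-13.42210 v=13.66006

k=0: u−w=13.26900, u+w=1.21700; √(b/2)=1.25300, √(2b)=2.50599; F=1.25300×13.269=16.62601, v=1.21700/2.50599=0.48564
k=1: u−w=-9.72000, u+w=5.58800; √(b/2)=1.25300, √(2b)=2.50599; F=1.25300×(-9.72)=-12.17913, v=5.58800/2.50599=2.22985
k=2: u−w=-45.92100, u+w=-5.17700; √(b/2)=1.25300, √(2b)=2.50599; F=1.25300×(-45.921)=-57.53885, v=-5.17700/2.50599=-2.06585
k=3: u−w=-10.71200, u+w=34.23200; √(b/2)=1.25300, √(2b)=2.50599; F=1.25300×(-10.712)=-13.42210, v=34.23200/2.50599=13.66006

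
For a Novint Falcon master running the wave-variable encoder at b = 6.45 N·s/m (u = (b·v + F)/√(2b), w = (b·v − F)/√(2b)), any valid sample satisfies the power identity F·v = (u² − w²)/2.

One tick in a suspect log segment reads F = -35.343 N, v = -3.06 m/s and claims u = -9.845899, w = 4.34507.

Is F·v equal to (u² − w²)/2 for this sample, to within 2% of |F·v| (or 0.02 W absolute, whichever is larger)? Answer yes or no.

F·v = (-35.343)×(-3.06) = 108.149580 W.
(u² − w²)/2 = (96.941727 − 18.879633)/2 = 39.031047 W.
|Δ| = 69.118533;  2% of max(1, |F·v|) = 2.162992.

no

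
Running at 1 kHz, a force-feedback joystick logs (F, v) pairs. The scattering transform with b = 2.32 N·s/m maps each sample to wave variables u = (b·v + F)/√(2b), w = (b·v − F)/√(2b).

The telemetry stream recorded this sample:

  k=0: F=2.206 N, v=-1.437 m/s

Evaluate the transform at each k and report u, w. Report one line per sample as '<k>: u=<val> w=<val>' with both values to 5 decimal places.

k=0: b·v=2.32×(-1.437)=-3.33384; √(2b)=2.15407; u=(-3.33384+2.206)/2.15407=-0.52359, w=(-3.33384−2.206)/2.15407=-2.57181

0: u=-0.52359 w=-2.57181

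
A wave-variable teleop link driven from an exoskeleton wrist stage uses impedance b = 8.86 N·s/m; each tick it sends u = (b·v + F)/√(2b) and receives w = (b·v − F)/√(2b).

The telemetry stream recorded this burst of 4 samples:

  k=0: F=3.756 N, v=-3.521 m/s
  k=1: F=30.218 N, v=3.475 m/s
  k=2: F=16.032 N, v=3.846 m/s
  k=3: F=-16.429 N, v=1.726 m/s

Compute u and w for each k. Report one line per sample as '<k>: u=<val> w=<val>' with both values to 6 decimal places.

0: u=-6.518583 w=-8.303112
1: u=14.492531 w=0.135526
2: u=11.903410 w=4.286377
3: u=-0.270017 w=7.535636

k=0: b·v=8.86×(-3.521)=-31.196060; √(2b)=4.209513; u=(-31.196060+3.756)/4.209513=-6.518583, w=(-31.196060−3.756)/4.209513=-8.303112
k=1: b·v=8.86×3.475=30.788500; √(2b)=4.209513; u=(30.788500+30.218)/4.209513=14.492531, w=(30.788500−30.218)/4.209513=0.135526
k=2: b·v=8.86×3.846=34.075560; √(2b)=4.209513; u=(34.075560+16.032)/4.209513=11.903410, w=(34.075560−16.032)/4.209513=4.286377
k=3: b·v=8.86×1.726=15.292360; √(2b)=4.209513; u=(15.292360+(-16.429))/4.209513=-0.270017, w=(15.292360−(-16.429))/4.209513=7.535636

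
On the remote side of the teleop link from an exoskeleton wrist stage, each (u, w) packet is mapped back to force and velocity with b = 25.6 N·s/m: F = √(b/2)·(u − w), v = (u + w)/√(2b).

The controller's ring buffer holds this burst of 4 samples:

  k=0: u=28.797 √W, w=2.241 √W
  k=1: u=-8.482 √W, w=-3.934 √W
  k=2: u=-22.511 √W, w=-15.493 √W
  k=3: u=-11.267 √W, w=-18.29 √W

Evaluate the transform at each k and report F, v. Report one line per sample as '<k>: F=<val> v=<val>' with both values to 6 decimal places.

k=0: u−w=26.556000, u+w=31.038000; √(b/2)=3.577709, √(2b)=7.155418; F=3.577709×26.556=95.009634, v=31.038000/7.155418=4.337692
k=1: u−w=-4.548000, u+w=-12.416000; √(b/2)=3.577709, √(2b)=7.155418; F=3.577709×(-4.548)=-16.271419, v=-12.416000/7.155418=-1.735189
k=2: u−w=-7.018000, u+w=-38.004000; √(b/2)=3.577709, √(2b)=7.155418; F=3.577709×(-7.018)=-25.108360, v=-38.004000/7.155418=-5.311220
k=3: u−w=7.023000, u+w=-29.557000; √(b/2)=3.577709, √(2b)=7.155418; F=3.577709×7.023=25.126249, v=-29.557000/7.155418=-4.130716

0: F=95.009634 v=4.337692
1: F=-16.271419 v=-1.735189
2: F=-25.108360 v=-5.311220
3: F=25.126249 v=-4.130716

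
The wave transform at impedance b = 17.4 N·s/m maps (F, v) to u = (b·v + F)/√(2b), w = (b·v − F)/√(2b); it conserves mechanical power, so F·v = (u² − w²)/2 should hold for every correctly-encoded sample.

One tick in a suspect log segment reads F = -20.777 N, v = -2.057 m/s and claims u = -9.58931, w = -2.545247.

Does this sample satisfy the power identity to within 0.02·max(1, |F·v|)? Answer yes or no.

yes

F·v = (-20.777)×(-2.057) = 42.738289 W.
(u² − w²)/2 = (91.954866 − 6.478282)/2 = 42.738292 W.
|Δ| = 0.000003;  2% of max(1, |F·v|) = 0.854766.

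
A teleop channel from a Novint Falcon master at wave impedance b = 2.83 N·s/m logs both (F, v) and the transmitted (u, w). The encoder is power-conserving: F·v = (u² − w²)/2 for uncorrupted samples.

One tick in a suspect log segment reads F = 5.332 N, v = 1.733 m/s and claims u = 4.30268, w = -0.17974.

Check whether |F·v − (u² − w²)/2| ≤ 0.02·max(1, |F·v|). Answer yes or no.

F·v = 5.332×1.733 = 9.2404 W.
(u² − w²)/2 = (18.5131 − 0.0323)/2 = 9.2404 W.
|Δ| = 0.0000;  2% of max(1, |F·v|) = 0.1848.

yes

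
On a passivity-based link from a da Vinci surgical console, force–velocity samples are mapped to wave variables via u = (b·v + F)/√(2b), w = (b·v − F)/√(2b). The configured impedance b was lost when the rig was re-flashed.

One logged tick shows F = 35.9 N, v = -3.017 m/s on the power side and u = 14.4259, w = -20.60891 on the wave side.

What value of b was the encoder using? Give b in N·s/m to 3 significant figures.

b = 2.1 N·s/m

u + w = -6.18301;  u + w = √(2b)·v, so √(2b) = -6.18301/(-3.017) = 2.04939.
b = (√(2b))²/2 = 4.20000/2 = 2.10000.
(Check via u − w = 2F/√(2b): u − w = 35.03481, 2F/√(2b) = 35.03481.)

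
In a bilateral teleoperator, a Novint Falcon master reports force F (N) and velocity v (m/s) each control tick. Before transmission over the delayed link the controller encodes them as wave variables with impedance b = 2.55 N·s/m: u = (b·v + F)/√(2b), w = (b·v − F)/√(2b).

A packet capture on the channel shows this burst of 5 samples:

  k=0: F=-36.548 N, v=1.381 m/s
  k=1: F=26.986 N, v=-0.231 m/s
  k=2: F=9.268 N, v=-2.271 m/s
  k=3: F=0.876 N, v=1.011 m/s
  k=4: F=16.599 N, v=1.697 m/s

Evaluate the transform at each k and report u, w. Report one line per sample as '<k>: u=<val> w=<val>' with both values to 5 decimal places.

0: u=-14.62436 w=17.74309
1: u=11.68877 w=-12.21044
2: u=1.53962 w=-6.66826
3: u=1.52948 w=0.75368
4: u=9.26634 w=-5.43398

k=0: b·v=2.55×1.381=3.52155; √(2b)=2.25832; u=(3.52155+(-36.548))/2.25832=-14.62436, w=(3.52155−(-36.548))/2.25832=17.74309
k=1: b·v=2.55×(-0.231)=-0.58905; √(2b)=2.25832; u=(-0.58905+26.986)/2.25832=11.68877, w=(-0.58905−26.986)/2.25832=-12.21044
k=2: b·v=2.55×(-2.271)=-5.79105; √(2b)=2.25832; u=(-5.79105+9.268)/2.25832=1.53962, w=(-5.79105−9.268)/2.25832=-6.66826
k=3: b·v=2.55×1.011=2.57805; √(2b)=2.25832; u=(2.57805+0.876)/2.25832=1.52948, w=(2.57805−0.876)/2.25832=0.75368
k=4: b·v=2.55×1.697=4.32735; √(2b)=2.25832; u=(4.32735+16.599)/2.25832=9.26634, w=(4.32735−16.599)/2.25832=-5.43398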